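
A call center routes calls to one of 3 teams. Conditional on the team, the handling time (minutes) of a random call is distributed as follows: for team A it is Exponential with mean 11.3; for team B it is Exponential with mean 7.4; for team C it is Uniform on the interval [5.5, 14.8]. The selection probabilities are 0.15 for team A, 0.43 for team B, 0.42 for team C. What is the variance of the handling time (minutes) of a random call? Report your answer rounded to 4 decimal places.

Per component, A: μ=11.3, E[X²]=255.38; B: μ=7.4, E[X²]=109.52; C: μ=10.15, E[X²]=110.23.
E[X] = 0.15·11.3 + 0.43·7.4 + 0.42·10.15 = 9.14.
E[X²] = 0.15·255.38 + 0.43·109.52 + 0.42·110.23 = 131.697.
Var(X) = E[X²] − (E[X])² = 131.697 − 83.5396 = 48.1576.

48.1576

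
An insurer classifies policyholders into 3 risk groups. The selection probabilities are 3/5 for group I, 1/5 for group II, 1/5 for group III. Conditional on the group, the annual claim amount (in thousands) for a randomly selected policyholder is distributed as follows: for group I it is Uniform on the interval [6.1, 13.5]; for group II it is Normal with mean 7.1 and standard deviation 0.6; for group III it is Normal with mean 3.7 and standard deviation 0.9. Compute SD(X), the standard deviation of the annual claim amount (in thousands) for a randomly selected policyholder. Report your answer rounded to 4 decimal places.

Per component, I: μ=9.8, E[X²]=100.603; II: μ=7.1, E[X²]=50.77; III: μ=3.7, E[X²]=14.5.
E[X] = 0.6·9.8 + 0.2·7.1 + 0.2·3.7 = 8.04.
E[X²] = 0.6·100.603 + 0.2·50.77 + 0.2·14.5 = 73.416.
Var(X) = E[X²] − (E[X])² = 73.416 − 64.6416 = 8.7744.
SD(X) = √8.7744 = 2.96216.

2.9622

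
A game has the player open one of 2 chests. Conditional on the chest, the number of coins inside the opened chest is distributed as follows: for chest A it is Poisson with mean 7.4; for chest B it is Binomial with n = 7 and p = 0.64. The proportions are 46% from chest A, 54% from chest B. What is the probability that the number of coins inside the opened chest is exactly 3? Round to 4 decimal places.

0.1022

Conditional on each chest, P(X = 3): A: 0.0412824; B: 0.154105.
By total probability, P(X = 3) = 0.46·0.0412824 + 0.54·0.154105 = 0.102207.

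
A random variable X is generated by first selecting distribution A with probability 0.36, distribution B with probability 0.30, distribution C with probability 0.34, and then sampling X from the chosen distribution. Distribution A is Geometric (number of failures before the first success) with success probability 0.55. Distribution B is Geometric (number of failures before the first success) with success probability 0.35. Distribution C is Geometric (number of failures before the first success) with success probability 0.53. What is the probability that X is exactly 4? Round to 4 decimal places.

Conditional on each component, P(X = 4): A: 0.0225534; B: 0.0624772; C: 0.0258623.
By total probability, P(X = 4) = 0.36·0.0225534 + 0.3·0.0624772 + 0.34·0.0258623 = 0.0356556.

0.0357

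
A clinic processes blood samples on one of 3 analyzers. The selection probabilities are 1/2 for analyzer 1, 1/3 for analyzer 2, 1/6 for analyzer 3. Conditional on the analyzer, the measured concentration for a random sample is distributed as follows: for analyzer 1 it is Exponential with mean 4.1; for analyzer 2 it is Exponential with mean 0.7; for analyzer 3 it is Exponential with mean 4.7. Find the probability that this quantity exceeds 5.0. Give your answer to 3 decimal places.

0.205

Conditional on each analyzer, P(X > 5.0): 1: 0.295374; 2: 0.00079049; 3: 0.345131.
By total probability, P(X > 5.0) = 0.5·0.295374 + 0.333333·0.00079049 + 0.166667·0.345131 = 0.205473.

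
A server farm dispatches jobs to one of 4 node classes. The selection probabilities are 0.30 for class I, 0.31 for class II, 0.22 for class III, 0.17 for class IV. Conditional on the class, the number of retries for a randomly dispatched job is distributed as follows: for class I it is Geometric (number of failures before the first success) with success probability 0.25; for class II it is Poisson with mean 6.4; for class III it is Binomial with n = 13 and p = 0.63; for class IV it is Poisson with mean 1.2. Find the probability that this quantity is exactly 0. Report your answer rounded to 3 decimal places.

Conditional on each class, P(X = 0): I: 0.25; II: 0.00166156; III: 2.43569e-06; IV: 0.301194.
By total probability, P(X = 0) = 0.3·0.25 + 0.31·0.00166156 + 0.22·2.43569e-06 + 0.17·0.301194 = 0.126719.

0.127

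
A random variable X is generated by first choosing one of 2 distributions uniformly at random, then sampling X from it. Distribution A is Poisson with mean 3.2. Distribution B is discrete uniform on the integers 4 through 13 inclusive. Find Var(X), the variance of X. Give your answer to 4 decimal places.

12.7475

Per component, A: μ=3.2, E[X²]=13.44; B: μ=8.5, E[X²]=80.5.
E[X] = 0.5·3.2 + 0.5·8.5 = 5.85.
E[X²] = 0.5·13.44 + 0.5·80.5 = 46.97.
Var(X) = E[X²] − (E[X])² = 46.97 − 34.2225 = 12.7475.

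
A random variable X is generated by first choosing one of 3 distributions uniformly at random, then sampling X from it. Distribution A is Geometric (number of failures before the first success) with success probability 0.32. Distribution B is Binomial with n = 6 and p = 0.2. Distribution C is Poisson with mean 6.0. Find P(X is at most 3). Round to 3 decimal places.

Conditional on each component, P(X ≤ 3): A: 0.786186; B: 0.98304; C: 0.151204.
By total probability, P(X ≤ 3) = 0.333333·0.786186 + 0.333333·0.98304 + 0.333333·0.151204 = 0.640143.

0.640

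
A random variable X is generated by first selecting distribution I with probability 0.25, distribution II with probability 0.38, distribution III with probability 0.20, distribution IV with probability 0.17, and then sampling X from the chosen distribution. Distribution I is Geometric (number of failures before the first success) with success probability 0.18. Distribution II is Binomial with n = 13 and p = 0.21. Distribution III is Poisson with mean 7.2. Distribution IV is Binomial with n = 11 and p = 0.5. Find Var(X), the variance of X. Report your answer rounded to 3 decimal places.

Per component, I: μ=4.55556, E[X²]=46.0617; II: μ=2.73, E[X²]=9.6096; III: μ=7.2, E[X²]=59.04; IV: μ=5.5, E[X²]=33.
E[X] = 0.25·4.55556 + 0.38·2.73 + 0.2·7.2 + 0.17·5.5 = 4.55129.
E[X²] = 0.25·46.0617 + 0.38·9.6096 + 0.2·59.04 + 0.17·33 = 32.5851.
Var(X) = E[X²] − (E[X])² = 32.5851 − 20.7142 = 11.8708.

11.871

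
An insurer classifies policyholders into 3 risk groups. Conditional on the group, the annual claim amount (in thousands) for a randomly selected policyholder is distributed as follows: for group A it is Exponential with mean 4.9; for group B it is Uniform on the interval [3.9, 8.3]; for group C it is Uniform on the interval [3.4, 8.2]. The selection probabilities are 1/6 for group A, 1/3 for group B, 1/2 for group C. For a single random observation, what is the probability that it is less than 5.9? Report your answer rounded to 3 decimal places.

0.529

Conditional on each group, P(X < 5.9): A: 0.700033; B: 0.454545; C: 0.520833.
By total probability, P(X < 5.9) = 0.166667·0.700033 + 0.333333·0.454545 + 0.5·0.520833 = 0.528604.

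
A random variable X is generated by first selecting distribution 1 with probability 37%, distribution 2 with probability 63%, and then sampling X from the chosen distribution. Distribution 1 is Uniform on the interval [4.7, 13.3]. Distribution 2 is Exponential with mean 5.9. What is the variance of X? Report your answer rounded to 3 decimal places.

Per component, 1: μ=9, E[X²]=87.1633; 2: μ=5.9, E[X²]=69.62.
E[X] = 0.37·9 + 0.63·5.9 = 7.047.
E[X²] = 0.37·87.1633 + 0.63·69.62 = 76.111.
Var(X) = E[X²] − (E[X])² = 76.111 − 49.6602 = 26.4508.

26.451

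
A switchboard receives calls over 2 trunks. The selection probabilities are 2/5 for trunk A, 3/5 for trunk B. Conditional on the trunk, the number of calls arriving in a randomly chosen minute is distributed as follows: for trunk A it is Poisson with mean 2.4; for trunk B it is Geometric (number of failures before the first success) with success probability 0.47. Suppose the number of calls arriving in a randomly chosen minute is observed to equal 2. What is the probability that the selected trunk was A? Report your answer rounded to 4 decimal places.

0.5688

Likelihoods P(X=2 | ·): A: 0.261268; B: 0.132023.
Posterior ∝ prior × likelihood. Numerator for A: 0.4·0.261268 = 0.104507.
Normalizing constant: 0.4·0.261268 + 0.6·0.132023 = 0.183721.
P(A | observation) = 0.104507 / 0.183721 = 0.568836.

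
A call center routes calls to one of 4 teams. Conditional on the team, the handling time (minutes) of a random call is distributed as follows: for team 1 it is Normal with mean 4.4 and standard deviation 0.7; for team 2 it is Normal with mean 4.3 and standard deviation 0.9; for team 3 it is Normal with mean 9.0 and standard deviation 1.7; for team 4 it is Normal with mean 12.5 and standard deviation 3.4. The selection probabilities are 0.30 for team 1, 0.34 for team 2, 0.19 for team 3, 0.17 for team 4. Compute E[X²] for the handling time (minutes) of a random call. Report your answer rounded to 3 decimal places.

For each component E[X²] = Var + (mean)², giving 1: 19.85; 2: 19.3; 3: 83.89; 4: 167.81.
Overall E[X²] = 0.3·19.85 + 0.34·19.3 + 0.19·83.89 + 0.17·167.81 = 56.9838.

56.984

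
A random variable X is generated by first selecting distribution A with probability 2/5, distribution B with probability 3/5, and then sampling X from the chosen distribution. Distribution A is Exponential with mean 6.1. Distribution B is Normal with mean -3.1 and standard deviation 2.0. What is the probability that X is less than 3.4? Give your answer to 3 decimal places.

0.771

Conditional on each component, P(X < 3.4): A: 0.427291; B: 0.999423.
By total probability, P(X < 3.4) = 0.4·0.427291 + 0.6·0.999423 = 0.77057.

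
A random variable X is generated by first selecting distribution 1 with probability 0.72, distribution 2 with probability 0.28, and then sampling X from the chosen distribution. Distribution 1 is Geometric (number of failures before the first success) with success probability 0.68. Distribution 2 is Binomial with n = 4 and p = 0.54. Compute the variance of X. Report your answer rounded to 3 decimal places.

1.352

Per component, 1: μ=0.470588, E[X²]=0.913495; 2: μ=2.16, E[X²]=5.6592.
E[X] = 0.72·0.470588 + 0.28·2.16 = 0.943624.
E[X²] = 0.72·0.913495 + 0.28·5.6592 = 2.24229.
Var(X) = E[X²] − (E[X])² = 2.24229 − 0.890425 = 1.35187.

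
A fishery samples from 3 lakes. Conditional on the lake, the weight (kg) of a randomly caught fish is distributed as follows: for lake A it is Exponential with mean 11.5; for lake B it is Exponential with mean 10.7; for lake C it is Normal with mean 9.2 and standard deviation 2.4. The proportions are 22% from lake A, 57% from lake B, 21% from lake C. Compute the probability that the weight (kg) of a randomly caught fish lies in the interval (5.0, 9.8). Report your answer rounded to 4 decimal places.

0.2950

Conditional on each lake, P(5.0 < X < 9.8): A: 0.220919; B: 0.226537; C: 0.558647.
By total probability, P(5.0 < X < 9.8) = 0.22·0.220919 + 0.57·0.226537 + 0.21·0.558647 = 0.295044.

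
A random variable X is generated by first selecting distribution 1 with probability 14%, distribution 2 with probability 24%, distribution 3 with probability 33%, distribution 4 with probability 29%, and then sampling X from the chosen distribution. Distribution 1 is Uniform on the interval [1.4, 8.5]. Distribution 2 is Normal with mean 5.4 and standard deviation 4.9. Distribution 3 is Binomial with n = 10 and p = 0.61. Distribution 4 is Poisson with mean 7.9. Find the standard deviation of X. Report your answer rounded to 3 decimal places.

Per component, 1: μ=4.95, E[X²]=28.7033; 2: μ=5.4, E[X²]=53.17; 3: μ=6.1, E[X²]=39.589; 4: μ=7.9, E[X²]=70.31.
E[X] = 0.14·4.95 + 0.24·5.4 + 0.33·6.1 + 0.29·7.9 = 6.293.
E[X²] = 0.14·28.7033 + 0.24·53.17 + 0.33·39.589 + 0.29·70.31 = 50.2335.
Var(X) = E[X²] − (E[X])² = 50.2335 − 39.6018 = 10.6317.
SD(X) = √10.6317 = 3.26063.

3.261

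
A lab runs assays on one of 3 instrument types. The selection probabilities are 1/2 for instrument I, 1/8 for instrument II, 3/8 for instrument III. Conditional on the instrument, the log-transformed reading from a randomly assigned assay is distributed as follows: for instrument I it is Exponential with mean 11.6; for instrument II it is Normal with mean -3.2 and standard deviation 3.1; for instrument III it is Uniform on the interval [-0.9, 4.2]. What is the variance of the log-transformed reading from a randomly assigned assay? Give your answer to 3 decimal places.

102.650

Per component, I: μ=11.6, E[X²]=269.12; II: μ=-3.2, E[X²]=19.85; III: μ=1.65, E[X²]=4.89.
E[X] = 0.5·11.6 + 0.125·-3.2 + 0.375·1.65 = 6.01875.
E[X²] = 0.5·269.12 + 0.125·19.85 + 0.375·4.89 = 138.875.
Var(X) = E[X²] − (E[X])² = 138.875 − 36.2254 = 102.65.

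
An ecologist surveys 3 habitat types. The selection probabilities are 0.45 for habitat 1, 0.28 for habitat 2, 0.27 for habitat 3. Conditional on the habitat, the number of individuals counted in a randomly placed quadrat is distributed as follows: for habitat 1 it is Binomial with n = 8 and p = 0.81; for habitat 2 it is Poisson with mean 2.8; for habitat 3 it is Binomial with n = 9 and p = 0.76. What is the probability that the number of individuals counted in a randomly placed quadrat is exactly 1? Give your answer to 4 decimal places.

0.0477

Conditional on each habitat, P(X = 1): 1: 5.79229e-05; 2: 0.170268; 3: 7.52915e-05.
By total probability, P(X = 1) = 0.45·5.79229e-05 + 0.28·0.170268 + 0.27·7.52915e-05 = 0.0477215.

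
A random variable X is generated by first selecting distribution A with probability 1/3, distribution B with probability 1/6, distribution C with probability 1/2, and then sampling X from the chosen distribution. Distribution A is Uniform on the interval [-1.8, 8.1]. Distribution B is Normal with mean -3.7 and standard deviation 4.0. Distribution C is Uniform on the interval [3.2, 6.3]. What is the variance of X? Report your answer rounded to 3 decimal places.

Per component, A: μ=3.15, E[X²]=18.09; B: μ=-3.7, E[X²]=29.69; C: μ=4.75, E[X²]=23.3633.
E[X] = 0.333333·3.15 + 0.166667·-3.7 + 0.5·4.75 = 2.80833.
E[X²] = 0.333333·18.09 + 0.166667·29.69 + 0.5·23.3633 = 22.66.
Var(X) = E[X²] − (E[X])² = 22.66 − 7.88674 = 14.7733.

14.773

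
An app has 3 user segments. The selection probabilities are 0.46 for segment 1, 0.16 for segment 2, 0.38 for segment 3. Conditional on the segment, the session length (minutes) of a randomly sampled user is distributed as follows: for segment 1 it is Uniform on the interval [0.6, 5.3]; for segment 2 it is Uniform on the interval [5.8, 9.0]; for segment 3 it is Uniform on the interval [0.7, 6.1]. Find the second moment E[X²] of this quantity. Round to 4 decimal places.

19.0643

For each component E[X²] = Var + (mean)², giving 1: 10.5433; 2: 55.6133; 3: 13.99.
Overall E[X²] = 0.46·10.5433 + 0.16·55.6133 + 0.38·13.99 = 19.0643.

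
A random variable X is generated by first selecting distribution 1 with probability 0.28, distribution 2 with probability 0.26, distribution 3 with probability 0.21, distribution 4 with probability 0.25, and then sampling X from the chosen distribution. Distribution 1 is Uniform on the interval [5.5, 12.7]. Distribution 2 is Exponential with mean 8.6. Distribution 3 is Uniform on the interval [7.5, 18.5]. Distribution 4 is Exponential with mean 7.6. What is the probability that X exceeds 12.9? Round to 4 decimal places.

Conditional on each component, P(X > 12.9): 1: 0; 2: 0.22313; 3: 0.509091; 4: 0.183165.
By total probability, P(X > 12.9) = 0.28·0 + 0.26·0.22313 + 0.21·0.509091 + 0.25·0.183165 = 0.210714.

0.2107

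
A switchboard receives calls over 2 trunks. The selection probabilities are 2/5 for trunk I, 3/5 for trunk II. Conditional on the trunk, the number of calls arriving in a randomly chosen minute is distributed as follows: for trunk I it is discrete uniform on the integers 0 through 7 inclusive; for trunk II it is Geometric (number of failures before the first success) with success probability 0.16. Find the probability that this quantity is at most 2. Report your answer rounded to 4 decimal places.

0.3944

Conditional on each trunk, P(X ≤ 2): I: 0.375; II: 0.407296.
By total probability, P(X ≤ 2) = 0.4·0.375 + 0.6·0.407296 = 0.394378.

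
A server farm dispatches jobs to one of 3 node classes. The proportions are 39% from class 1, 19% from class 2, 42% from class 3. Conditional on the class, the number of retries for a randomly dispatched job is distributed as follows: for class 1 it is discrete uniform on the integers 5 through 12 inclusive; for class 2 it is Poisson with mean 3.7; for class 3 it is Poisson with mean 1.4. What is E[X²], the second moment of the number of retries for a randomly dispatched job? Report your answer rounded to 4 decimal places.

For each component E[X²] = Var + (mean)², giving 1: 77.5; 2: 17.39; 3: 3.36.
Overall E[X²] = 0.39·77.5 + 0.19·17.39 + 0.42·3.36 = 34.9403.

34.9403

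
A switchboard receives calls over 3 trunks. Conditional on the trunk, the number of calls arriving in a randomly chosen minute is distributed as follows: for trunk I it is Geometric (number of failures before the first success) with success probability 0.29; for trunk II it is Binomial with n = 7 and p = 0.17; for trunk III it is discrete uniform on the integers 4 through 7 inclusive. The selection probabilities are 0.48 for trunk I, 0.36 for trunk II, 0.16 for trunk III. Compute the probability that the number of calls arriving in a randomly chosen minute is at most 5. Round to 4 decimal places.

Conditional on each trunk, P(X ≤ 5): I: 0.8719; II: 0.999856; III: 0.5.
By total probability, P(X ≤ 5) = 0.48·0.8719 + 0.36·0.999856 + 0.16·0.5 = 0.85846.

0.8585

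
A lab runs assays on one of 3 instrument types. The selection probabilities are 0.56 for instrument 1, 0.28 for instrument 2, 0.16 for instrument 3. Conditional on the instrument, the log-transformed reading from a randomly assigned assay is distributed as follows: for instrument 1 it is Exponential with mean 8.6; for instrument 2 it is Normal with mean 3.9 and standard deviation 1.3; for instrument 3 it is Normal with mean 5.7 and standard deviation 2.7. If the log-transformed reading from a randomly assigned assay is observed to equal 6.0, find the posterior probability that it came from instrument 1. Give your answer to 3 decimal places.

Likelihoods f(6.0 | ·): 1: 0.0578769; 2: 0.0832392; 3: 0.146847.
Posterior ∝ prior × likelihood. Numerator for 1: 0.56·0.0578769 = 0.0324111.
Normalizing constant: 0.56·0.0578769 + 0.28·0.0832392 + 0.16·0.146847 = 0.0792136.
P(1 | observation) = 0.0324111 / 0.0792136 = 0.40916.

0.409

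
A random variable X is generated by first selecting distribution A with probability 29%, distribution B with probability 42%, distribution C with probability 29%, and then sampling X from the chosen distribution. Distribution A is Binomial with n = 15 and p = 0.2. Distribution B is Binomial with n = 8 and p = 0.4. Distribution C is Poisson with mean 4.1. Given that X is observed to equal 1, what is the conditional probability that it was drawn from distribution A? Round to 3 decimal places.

Likelihoods P(X=1 | ·): A: 0.131941; B: 0.0895795; C: 0.067948.
Posterior ∝ prior × likelihood. Numerator for A: 0.29·0.131941 = 0.038263.
Normalizing constant: 0.29·0.131941 + 0.42·0.0895795 + 0.29·0.067948 = 0.0955913.
P(A | observation) = 0.038263 / 0.0955913 = 0.400277.

0.400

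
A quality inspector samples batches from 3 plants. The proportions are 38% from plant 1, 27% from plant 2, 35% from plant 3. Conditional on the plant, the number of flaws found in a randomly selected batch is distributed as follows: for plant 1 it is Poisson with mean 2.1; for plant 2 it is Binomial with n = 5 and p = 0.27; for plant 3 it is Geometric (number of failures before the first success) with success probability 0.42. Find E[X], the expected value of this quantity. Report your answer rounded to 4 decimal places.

1.6458

Component means — 1: 2.1; 2: 1.35; 3: 1.38095.
E[X] = 0.38·2.1 + 0.27·1.35 + 0.35·1.38095 = 1.64583.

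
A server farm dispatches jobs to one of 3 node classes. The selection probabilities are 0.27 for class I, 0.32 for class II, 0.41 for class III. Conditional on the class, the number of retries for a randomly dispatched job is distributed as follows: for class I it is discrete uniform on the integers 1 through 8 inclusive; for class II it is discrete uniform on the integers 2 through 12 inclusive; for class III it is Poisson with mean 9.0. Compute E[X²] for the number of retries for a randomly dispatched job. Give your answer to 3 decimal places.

62.665

For each component E[X²] = Var + (mean)², giving I: 25.5; II: 59; III: 90.
Overall E[X²] = 0.27·25.5 + 0.32·59 + 0.41·90 = 62.665.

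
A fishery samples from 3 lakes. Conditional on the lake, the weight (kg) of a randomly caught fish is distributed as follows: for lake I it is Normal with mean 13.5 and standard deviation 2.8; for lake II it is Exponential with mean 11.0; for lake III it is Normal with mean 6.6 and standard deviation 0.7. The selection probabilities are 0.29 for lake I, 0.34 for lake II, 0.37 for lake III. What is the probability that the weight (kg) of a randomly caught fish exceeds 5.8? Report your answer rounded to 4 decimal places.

0.8130

Conditional on each lake, P(X > 5.8): I: 0.99702; II: 0.590212; III: 0.873451.
By total probability, P(X > 5.8) = 0.29·0.99702 + 0.34·0.590212 + 0.37·0.873451 = 0.812985.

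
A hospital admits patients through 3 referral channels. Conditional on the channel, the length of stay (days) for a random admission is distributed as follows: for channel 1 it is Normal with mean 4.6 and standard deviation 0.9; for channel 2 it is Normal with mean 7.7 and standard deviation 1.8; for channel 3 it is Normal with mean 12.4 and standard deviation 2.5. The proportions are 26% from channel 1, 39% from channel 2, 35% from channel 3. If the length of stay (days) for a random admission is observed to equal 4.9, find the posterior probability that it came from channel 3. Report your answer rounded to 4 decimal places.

Likelihoods f(4.9 | ·): 1: 0.419315; 2: 0.066099; 3: 0.00177274.
Posterior ∝ prior × likelihood. Numerator for 3: 0.35·0.00177274 = 0.000620459.
Normalizing constant: 0.26·0.419315 + 0.39·0.066099 + 0.35·0.00177274 = 0.135421.
P(3 | observation) = 0.000620459 / 0.135421 = 0.00458171.

0.0046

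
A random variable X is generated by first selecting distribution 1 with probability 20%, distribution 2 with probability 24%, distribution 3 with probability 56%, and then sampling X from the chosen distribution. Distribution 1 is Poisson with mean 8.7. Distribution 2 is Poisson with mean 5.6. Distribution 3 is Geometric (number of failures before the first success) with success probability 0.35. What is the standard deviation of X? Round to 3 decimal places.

3.694

Per component, 1: μ=8.7, E[X²]=84.39; 2: μ=5.6, E[X²]=36.96; 3: μ=1.85714, E[X²]=8.7551.
E[X] = 0.2·8.7 + 0.24·5.6 + 0.56·1.85714 = 4.124.
E[X²] = 0.2·84.39 + 0.24·36.96 + 0.56·8.7551 = 30.6513.
Var(X) = E[X²] − (E[X])² = 30.6513 − 17.0074 = 13.6439.
SD(X) = √13.6439 = 3.69376.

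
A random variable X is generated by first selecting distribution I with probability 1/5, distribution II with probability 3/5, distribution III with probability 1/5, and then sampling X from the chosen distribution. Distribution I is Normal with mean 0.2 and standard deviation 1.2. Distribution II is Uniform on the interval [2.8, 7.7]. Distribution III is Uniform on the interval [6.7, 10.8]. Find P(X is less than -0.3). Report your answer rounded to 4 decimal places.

0.0677

Conditional on each component, P(X < -0.3): I: 0.338461; II: 0; III: 0.
By total probability, P(X < -0.3) = 0.2·0.338461 + 0.6·0 + 0.2·0 = 0.0676922.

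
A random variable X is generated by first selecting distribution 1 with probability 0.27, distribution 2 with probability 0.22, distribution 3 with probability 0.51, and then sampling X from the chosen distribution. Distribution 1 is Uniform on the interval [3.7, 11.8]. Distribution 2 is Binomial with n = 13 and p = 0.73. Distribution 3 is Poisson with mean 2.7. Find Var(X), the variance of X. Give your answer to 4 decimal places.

12.2813

Per component, 1: μ=7.75, E[X²]=65.53; 2: μ=9.49, E[X²]=92.6224; 3: μ=2.7, E[X²]=9.99.
E[X] = 0.27·7.75 + 0.22·9.49 + 0.51·2.7 = 5.5573.
E[X²] = 0.27·65.53 + 0.22·92.6224 + 0.51·9.99 = 43.1649.
Var(X) = E[X²] − (E[X])² = 43.1649 − 30.8836 = 12.2813.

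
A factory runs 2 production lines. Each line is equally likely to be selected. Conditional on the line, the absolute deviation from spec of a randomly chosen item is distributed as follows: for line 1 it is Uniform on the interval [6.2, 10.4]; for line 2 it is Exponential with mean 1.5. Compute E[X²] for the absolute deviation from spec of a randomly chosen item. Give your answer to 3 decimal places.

37.430

For each component E[X²] = Var + (mean)², giving 1: 70.36; 2: 4.5.
Overall E[X²] = 0.5·70.36 + 0.5·4.5 = 37.43.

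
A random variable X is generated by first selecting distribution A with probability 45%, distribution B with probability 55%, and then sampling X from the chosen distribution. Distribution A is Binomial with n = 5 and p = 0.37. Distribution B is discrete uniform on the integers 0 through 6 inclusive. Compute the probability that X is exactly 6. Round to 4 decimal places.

Conditional on each component, P(X = 6): A: 0; B: 0.142857.
By total probability, P(X = 6) = 0.45·0 + 0.55·0.142857 = 0.0785714.

0.0786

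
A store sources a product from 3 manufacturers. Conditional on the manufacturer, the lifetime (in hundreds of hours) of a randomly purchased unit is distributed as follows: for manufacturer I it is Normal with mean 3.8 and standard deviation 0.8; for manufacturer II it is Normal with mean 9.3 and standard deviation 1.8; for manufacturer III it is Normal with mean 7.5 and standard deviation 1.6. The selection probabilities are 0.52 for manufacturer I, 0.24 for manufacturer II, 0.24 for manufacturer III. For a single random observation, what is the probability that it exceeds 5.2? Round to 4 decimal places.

Conditional on each manufacturer, P(X > 5.2): I: 0.0400592; II: 0.98863; III: 0.924712.
By total probability, P(X > 5.2) = 0.52·0.0400592 + 0.24·0.98863 + 0.24·0.924712 = 0.480033.

0.4800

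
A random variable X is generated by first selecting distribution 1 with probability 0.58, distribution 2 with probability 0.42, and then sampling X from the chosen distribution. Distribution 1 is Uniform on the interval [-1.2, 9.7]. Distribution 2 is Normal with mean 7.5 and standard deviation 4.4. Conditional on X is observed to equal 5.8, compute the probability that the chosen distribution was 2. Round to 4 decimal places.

0.3991

Likelihoods f(5.8 | ·): 1: 0.0917431; 2: 0.0841477.
Posterior ∝ prior × likelihood. Numerator for 2: 0.42·0.0841477 = 0.035342.
Normalizing constant: 0.58·0.0917431 + 0.42·0.0841477 = 0.088553.
P(2 | observation) = 0.035342 / 0.088553 = 0.399106.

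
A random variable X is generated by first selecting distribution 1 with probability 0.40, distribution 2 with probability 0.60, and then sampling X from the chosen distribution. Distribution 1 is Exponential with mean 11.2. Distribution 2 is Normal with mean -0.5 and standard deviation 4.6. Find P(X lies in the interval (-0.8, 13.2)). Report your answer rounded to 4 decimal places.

0.5916

Conditional on each component, P(-0.8 < X < 13.2): 1: 0.692282; 2: 0.52455.
By total probability, P(-0.8 < X < 13.2) = 0.4·0.692282 + 0.6·0.52455 = 0.591643.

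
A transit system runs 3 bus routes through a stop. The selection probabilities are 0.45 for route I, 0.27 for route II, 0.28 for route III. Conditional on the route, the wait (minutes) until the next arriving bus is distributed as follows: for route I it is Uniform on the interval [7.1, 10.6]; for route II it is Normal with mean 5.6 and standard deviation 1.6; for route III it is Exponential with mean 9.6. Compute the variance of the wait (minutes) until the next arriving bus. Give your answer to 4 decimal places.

Per component, I: μ=8.85, E[X²]=79.3433; II: μ=5.6, E[X²]=33.92; III: μ=9.6, E[X²]=184.32.
E[X] = 0.45·8.85 + 0.27·5.6 + 0.28·9.6 = 8.1825.
E[X²] = 0.45·79.3433 + 0.27·33.92 + 0.28·184.32 = 96.4725.
Var(X) = E[X²] − (E[X])² = 96.4725 − 66.9533 = 29.5192.

29.5192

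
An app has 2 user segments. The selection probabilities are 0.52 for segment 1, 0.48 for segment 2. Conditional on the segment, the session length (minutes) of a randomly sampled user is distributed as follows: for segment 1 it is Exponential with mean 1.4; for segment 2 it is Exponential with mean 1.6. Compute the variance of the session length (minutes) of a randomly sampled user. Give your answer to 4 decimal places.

Per component, 1: μ=1.4, E[X²]=3.92; 2: μ=1.6, E[X²]=5.12.
E[X] = 0.52·1.4 + 0.48·1.6 = 1.496.
E[X²] = 0.52·3.92 + 0.48·5.12 = 4.496.
Var(X) = E[X²] − (E[X])² = 4.496 − 2.23802 = 2.25798.

2.2580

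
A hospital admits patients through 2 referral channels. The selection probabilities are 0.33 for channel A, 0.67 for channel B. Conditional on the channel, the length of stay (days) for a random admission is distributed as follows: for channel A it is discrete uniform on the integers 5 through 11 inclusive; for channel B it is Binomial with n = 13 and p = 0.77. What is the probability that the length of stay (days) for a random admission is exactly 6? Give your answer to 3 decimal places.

0.055

Conditional on each channel, P(X = 6): A: 0.142857; B: 0.0121775.
By total probability, P(X = 6) = 0.33·0.142857 + 0.67·0.0121775 = 0.0553018.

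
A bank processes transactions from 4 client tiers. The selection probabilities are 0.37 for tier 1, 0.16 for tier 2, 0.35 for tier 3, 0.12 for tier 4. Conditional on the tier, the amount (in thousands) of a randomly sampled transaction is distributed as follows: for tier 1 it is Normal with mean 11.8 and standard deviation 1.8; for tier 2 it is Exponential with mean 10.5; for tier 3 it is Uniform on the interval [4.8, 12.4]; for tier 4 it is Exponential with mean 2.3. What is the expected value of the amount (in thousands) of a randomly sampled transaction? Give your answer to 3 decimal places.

Component means — 1: 11.8; 2: 10.5; 3: 8.6; 4: 2.3.
E[X] = 0.37·11.8 + 0.16·10.5 + 0.35·8.6 + 0.12·2.3 = 9.332.

9.332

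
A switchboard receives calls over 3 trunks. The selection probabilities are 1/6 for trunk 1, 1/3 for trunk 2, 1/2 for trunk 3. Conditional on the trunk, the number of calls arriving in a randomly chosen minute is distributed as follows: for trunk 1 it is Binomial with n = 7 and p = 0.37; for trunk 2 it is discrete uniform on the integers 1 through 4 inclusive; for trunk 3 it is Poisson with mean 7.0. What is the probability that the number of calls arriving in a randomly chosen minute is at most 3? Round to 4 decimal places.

Conditional on each trunk, P(X ≤ 3): 1: 0.765918; 2: 0.75; 3: 0.0817654.
By total probability, P(X ≤ 3) = 0.166667·0.765918 + 0.333333·0.75 + 0.5·0.0817654 = 0.418536.

0.4185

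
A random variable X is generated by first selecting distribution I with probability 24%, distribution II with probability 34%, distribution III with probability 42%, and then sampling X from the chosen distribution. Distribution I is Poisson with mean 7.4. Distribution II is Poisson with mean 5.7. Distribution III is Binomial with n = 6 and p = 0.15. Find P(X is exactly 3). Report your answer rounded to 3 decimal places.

Conditional on each component, P(X = 3): I: 0.0412824; II: 0.103275; III: 0.0414534.
By total probability, P(X = 3) = 0.24·0.0412824 + 0.34·0.103275 + 0.42·0.0414534 = 0.0624317.

0.062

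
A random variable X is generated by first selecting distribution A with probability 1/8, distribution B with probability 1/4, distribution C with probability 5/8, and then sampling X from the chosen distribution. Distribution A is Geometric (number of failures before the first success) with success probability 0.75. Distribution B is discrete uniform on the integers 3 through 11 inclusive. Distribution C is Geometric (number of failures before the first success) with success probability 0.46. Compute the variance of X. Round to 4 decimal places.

10.0649

Per component, A: μ=0.333333, E[X²]=0.555556; B: μ=7, E[X²]=55.6667; C: μ=1.17391, E[X²]=3.93006.
E[X] = 0.125·0.333333 + 0.25·7 + 0.625·1.17391 = 2.52536.
E[X²] = 0.125·0.555556 + 0.25·55.6667 + 0.625·3.93006 = 16.4424.
Var(X) = E[X²] − (E[X])² = 16.4424 − 6.37745 = 10.0649.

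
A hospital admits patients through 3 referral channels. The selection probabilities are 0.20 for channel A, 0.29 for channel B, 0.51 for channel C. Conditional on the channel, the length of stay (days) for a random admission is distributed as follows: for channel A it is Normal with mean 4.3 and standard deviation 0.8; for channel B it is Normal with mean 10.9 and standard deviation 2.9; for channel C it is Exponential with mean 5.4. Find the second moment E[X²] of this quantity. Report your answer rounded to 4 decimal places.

For each component E[X²] = Var + (mean)², giving A: 19.13; B: 127.22; C: 58.32.
Overall E[X²] = 0.2·19.13 + 0.29·127.22 + 0.51·58.32 = 70.463.

70.4630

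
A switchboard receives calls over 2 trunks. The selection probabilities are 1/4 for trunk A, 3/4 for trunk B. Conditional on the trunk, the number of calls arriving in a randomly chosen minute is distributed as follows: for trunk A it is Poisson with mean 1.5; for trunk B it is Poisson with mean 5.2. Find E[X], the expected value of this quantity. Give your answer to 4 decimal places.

4.2750

Component means — A: 1.5; B: 5.2.
E[X] = 0.25·1.5 + 0.75·5.2 = 4.275.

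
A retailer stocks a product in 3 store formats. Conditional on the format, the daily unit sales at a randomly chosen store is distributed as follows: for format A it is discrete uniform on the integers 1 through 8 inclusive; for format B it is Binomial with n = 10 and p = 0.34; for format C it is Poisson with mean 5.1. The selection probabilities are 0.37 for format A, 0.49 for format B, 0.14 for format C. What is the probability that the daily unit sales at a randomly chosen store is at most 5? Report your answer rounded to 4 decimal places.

0.7641

Conditional on each format, P(X ≤ 5): A: 0.625; B: 0.916402; C: 0.59842.
By total probability, P(X ≤ 5) = 0.37·0.625 + 0.49·0.916402 + 0.14·0.59842 = 0.764066.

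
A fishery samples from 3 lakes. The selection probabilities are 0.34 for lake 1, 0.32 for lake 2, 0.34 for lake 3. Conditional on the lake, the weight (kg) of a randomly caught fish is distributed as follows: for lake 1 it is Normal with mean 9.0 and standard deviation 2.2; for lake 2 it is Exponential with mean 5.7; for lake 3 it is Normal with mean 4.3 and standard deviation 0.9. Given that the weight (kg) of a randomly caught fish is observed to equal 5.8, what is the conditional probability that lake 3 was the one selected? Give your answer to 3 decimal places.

0.474

Likelihoods f(5.8 | ·): 1: 0.0629605; 2: 0.0634178; 3: 0.11053.
Posterior ∝ prior × likelihood. Numerator for 3: 0.34·0.11053 = 0.0375803.
Normalizing constant: 0.34·0.0629605 + 0.32·0.0634178 + 0.34·0.11053 = 0.0792805.
P(3 | observation) = 0.0375803 / 0.0792805 = 0.474016.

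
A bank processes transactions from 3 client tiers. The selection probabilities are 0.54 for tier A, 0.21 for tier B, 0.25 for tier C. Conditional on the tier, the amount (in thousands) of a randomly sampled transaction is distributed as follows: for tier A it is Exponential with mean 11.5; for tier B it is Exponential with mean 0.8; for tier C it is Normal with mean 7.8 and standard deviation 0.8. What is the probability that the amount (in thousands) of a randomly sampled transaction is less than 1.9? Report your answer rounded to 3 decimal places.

0.273

Conditional on each tier, P(X < 1.9): A: 0.152291; B: 0.906986; C: 8.21565e-14.
By total probability, P(X < 1.9) = 0.54·0.152291 + 0.21·0.906986 + 0.25·8.21565e-14 = 0.272704.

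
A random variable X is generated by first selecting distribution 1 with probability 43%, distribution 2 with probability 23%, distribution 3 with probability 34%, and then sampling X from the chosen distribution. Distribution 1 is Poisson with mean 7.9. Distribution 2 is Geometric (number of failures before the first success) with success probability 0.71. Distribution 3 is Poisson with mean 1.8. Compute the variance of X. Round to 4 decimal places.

15.2834

Per component, 1: μ=7.9, E[X²]=70.31; 2: μ=0.408451, E[X²]=0.742115; 3: μ=1.8, E[X²]=5.04.
E[X] = 0.43·7.9 + 0.23·0.408451 + 0.34·1.8 = 4.10294.
E[X²] = 0.43·70.31 + 0.23·0.742115 + 0.34·5.04 = 32.1176.
Var(X) = E[X²] − (E[X])² = 32.1176 − 16.8341 = 15.2834.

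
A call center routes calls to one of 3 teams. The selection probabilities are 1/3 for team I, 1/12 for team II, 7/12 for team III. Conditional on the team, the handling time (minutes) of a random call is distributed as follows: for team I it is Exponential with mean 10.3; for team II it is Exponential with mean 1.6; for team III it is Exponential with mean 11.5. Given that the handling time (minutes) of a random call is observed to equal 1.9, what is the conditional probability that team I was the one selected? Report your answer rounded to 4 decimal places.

Likelihoods f(1.9 | ·): I: 0.0807328; II: 0.190614; III: 0.0737139.
Posterior ∝ prior × likelihood. Numerator for I: 0.333333·0.0807328 = 0.0269109.
Normalizing constant: 0.333333·0.0807328 + 0.0833333·0.190614 + 0.583333·0.0737139 = 0.0857952.
P(I | observation) = 0.0269109 / 0.0857952 = 0.313665.

0.3137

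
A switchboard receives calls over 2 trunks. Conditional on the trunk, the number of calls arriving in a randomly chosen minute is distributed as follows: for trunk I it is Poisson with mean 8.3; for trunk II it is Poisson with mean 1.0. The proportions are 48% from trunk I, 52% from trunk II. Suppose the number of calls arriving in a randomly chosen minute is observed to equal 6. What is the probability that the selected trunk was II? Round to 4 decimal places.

Likelihoods P(X=6 | ·): I: 0.112847; II: 0.000510944.
Posterior ∝ prior × likelihood. Numerator for II: 0.52·0.000510944 = 0.000265691.
Normalizing constant: 0.48·0.112847 + 0.52·0.000510944 = 0.0544325.
P(II | observation) = 0.000265691 / 0.0544325 = 0.00488111.

0.0049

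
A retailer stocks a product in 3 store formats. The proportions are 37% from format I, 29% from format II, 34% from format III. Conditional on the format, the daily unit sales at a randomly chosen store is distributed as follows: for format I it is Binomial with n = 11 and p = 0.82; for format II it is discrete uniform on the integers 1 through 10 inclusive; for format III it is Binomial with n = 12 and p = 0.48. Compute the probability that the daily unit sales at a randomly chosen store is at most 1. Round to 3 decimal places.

Conditional on each format, P(X ≤ 1): I: 3.28483e-07; II: 0.1; III: 0.00472059.
By total probability, P(X ≤ 1) = 0.37·3.28483e-07 + 0.29·0.1 + 0.34·0.00472059 = 0.0306051.

0.031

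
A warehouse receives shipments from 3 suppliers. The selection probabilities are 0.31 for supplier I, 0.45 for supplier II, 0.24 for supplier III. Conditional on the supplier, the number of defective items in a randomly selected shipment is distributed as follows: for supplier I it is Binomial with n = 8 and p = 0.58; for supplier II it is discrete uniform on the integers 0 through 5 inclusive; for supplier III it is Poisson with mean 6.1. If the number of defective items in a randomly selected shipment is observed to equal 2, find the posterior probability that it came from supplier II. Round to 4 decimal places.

Likelihoods P(X=2 | ·): I: 0.0517023; II: 0.166667; III: 0.0417286.
Posterior ∝ prior × likelihood. Numerator for II: 0.45·0.166667 = 0.075.
Normalizing constant: 0.31·0.0517023 + 0.45·0.166667 + 0.24·0.0417286 = 0.101043.
P(II | observation) = 0.075 / 0.101043 = 0.742261.

0.7423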